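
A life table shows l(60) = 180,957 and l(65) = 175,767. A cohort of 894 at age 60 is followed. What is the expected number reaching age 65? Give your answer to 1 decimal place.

The relevant probability is 175,767/180,957 = 0.971319.
Expected number = 894 × 0.971319 = 868.4.

868.4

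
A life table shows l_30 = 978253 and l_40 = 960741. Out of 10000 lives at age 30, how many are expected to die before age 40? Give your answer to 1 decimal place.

The relevant probability is 1 − 960741/978253 = 0.017901.
Expected number = 10000 × 0.017901 = 179.0.

179.0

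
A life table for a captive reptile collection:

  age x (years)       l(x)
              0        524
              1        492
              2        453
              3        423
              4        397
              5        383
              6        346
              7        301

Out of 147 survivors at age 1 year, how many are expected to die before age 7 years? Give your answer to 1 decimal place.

57.1

The relevant probability is 1 − 301/492 = 0.388211.
Expected number = 147 × 0.388211 = 57.1.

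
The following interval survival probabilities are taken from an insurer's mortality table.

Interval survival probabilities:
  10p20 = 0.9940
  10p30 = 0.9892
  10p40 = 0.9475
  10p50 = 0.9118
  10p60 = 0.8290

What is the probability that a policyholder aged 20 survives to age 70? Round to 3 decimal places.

The overall survival probability is 0.9940 × 0.9892 × 0.9475 × 0.9118 × 0.8290.
= 0.704213.

0.704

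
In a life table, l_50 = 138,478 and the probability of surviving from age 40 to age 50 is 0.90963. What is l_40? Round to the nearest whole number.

l_40 = l_50 / p = 138,478 / 0.90963 = 152236.

152236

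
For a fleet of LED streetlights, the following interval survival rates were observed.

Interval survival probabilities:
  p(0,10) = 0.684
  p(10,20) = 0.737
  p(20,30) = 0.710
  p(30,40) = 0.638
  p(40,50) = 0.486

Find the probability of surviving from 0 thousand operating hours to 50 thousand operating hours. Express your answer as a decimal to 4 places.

0.1110

P(survive 0→50) = 0.684 × 0.737 × 0.710 × 0.638 × 0.486.
= 0.110979.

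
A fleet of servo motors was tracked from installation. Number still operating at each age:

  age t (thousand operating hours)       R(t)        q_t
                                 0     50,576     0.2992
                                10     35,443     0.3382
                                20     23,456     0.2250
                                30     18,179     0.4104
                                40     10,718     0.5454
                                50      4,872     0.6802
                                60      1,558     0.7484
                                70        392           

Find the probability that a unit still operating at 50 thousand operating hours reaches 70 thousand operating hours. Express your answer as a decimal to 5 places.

The conditional survival probability is R(70)/R(50) = 392/4,872 = 0.080460.

0.08046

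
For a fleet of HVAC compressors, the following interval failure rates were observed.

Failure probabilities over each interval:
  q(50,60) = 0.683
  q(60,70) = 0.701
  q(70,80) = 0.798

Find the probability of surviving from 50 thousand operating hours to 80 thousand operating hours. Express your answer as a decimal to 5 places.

0.01915

Survival from 50 to 80 is the product of surviving each interval: (1 − 0.683) × (1 − 0.701) × (1 − 0.798).
= 0.317 × 0.299 × 0.202 = 0.019146.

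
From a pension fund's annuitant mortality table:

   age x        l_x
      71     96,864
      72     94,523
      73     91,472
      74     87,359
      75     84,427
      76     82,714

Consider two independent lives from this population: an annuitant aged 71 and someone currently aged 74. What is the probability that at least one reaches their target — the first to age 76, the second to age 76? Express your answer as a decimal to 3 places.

0.992

p₁ = l_76/l_71 = 82,714/96,864 = 0.853919; p₂ = l_76/l_74 = 82,714/87,359 = 0.946829.
P(at least one) = 1 − (1−p₁)(1−p₂) = 1 − 0.146081 × 0.053171 = 0.992233.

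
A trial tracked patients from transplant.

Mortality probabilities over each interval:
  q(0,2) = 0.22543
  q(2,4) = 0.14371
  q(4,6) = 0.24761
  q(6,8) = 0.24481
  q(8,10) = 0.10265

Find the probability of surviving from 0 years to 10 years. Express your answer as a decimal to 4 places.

0.3382

Survival from 0 to 10 is the product of surviving each interval: (1 − 0.22543) × (1 − 0.14371) × (1 − 0.24761) × (1 − 0.24481) × (1 − 0.10265).
= 0.77457 × 0.85629 × 0.75239 × 0.75519 × 0.89735 = 0.338176.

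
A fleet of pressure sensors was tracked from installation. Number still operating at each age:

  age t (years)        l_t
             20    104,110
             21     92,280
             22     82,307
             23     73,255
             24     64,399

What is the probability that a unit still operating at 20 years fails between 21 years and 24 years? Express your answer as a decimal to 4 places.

0.2678

This is the probability of reaching 21 but not 24, conditional on being operational at 20: (l_21 − l_24) / l_20.
= (92,280 − 64,399) / 104,110 = 27,881 / 104,110 = 0.267803.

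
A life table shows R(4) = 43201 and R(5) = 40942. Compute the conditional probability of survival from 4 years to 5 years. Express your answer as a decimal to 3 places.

0.948

The conditional survival probability is R(5)/R(4) = 40942/43201 = 0.947710.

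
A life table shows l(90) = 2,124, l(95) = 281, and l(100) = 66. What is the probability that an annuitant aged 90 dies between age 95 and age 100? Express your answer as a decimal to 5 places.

This is the probability of reaching 95 but not 100, conditional on being alive at 90: (l(95) − l(100)) / l(90).
= (281 − 66) / 2,124 = 215 / 2,124 = 0.101224.

0.10122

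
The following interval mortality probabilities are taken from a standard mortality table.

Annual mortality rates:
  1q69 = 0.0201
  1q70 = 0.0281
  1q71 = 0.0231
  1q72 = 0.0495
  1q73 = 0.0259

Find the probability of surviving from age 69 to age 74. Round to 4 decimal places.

5p69 = (1 − 0.0201) × (1 − 0.0281) × (1 − 0.0231) × (1 − 0.0495) × (1 − 0.0259).
= 0.9799 × 0.9719 × 0.9769 × 0.9505 × 0.9741 = 0.861408.

0.8614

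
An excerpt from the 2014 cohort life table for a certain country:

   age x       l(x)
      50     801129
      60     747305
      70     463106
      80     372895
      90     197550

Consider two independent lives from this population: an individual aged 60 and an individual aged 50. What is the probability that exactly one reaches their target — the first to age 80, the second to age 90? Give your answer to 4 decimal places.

p₁ = l(80)/l(60) = 372895/747305 = 0.498986; p₂ = l(90)/l(50) = 197550/801129 = 0.246590.
P(exactly one) = p₁(1−p₂) + (1−p₁)p₂ = 0.375941 + 0.123545 = 0.499486.

0.4995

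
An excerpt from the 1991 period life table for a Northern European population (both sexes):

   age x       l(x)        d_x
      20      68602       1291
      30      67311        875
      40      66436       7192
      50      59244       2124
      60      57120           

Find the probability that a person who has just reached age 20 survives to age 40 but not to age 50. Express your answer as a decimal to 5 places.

This is the probability of reaching 40 but not 50, conditional on being alive at 20: (l(40) − l(50)) / l(20).
= (66436 − 59244) / 68602 = 7192 / 68602 = 0.104837.

0.10484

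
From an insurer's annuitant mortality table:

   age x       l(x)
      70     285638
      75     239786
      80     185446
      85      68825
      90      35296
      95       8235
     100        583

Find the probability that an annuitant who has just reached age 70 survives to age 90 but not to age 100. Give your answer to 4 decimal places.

0.1215

This is the probability of reaching 90 but not 100, conditional on being alive at 70: (l(90) − l(100)) / l(70).
= (35296 − 583) / 285638 = 34713 / 285638 = 0.121528.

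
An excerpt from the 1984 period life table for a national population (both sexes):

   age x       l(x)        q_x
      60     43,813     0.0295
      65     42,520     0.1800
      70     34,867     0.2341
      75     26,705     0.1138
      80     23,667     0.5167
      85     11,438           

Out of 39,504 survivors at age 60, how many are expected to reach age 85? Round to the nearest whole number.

10313

The relevant probability is 11,438/43,813 = 0.261064.
Expected number = 39,504 × 0.261064 = 10313.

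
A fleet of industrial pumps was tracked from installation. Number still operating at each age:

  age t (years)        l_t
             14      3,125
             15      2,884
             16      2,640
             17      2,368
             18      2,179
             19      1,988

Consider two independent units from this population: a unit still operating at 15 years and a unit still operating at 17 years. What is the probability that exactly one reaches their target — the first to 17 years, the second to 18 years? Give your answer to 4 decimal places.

0.2302

p₁ = l_17/l_15 = 2,368/2,884 = 0.821082; p₂ = l_18/l_17 = 2,179/2,368 = 0.920186.
P(exactly one) = p₁(1−p₂) + (1−p₁)p₂ = 0.065534 + 0.164638 = 0.230172.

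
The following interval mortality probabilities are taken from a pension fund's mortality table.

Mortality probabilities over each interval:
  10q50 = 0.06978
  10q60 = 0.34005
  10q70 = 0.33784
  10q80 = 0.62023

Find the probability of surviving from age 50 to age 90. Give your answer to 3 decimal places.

0.154

Survival from 50 to 90 is the product of surviving each interval: (1 − 0.06978) × (1 − 0.34005) × (1 − 0.33784) × (1 − 0.62023).
= 0.93022 × 0.65995 × 0.66216 × 0.37977 = 0.154376.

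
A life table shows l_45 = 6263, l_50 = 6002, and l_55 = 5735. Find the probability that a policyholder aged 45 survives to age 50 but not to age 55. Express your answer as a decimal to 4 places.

This is the probability of reaching 50 but not 55, conditional on being alive at 45: (l_50 − l_55) / l_45.
= (6002 − 5735) / 6263 = 267 / 6263 = 0.042631.

0.0426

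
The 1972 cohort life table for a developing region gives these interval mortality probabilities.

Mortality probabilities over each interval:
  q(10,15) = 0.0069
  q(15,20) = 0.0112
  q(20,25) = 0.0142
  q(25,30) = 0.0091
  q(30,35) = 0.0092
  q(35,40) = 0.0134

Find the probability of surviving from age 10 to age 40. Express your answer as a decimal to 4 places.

0.9377

Survival from 10 to 40 is the product of surviving each interval: (1 − 0.0069) × (1 − 0.0112) × (1 − 0.0142) × (1 − 0.0091) × (1 − 0.0092) × (1 − 0.0134).
= 0.9931 × 0.9888 × 0.9858 × 0.9909 × 0.9908 × 0.9866 = 0.937664.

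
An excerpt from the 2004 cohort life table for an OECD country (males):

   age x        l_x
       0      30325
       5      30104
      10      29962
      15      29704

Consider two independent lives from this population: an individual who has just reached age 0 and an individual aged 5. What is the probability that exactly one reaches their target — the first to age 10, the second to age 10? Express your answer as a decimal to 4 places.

0.0166

p₁ = l_10/l_0 = 29962/30325 = 0.988030; p₂ = l_10/l_5 = 29962/30104 = 0.995283.
P(exactly one) = p₁(1−p₂) + (1−p₁)p₂ = 0.004661 + 0.011914 = 0.016574.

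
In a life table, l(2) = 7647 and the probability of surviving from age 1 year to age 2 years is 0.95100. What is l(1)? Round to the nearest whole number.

8041

l(1) = l(2) / p = 7647 / 0.95100 = 8041.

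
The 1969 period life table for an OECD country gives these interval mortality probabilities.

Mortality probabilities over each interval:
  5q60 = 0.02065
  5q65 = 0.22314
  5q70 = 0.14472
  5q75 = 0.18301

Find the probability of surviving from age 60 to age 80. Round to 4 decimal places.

20p60 = (1 − 0.02065) × (1 − 0.22314) × (1 − 0.14472) × (1 − 0.18301).
= 0.97935 × 0.77686 × 0.85528 × 0.81699 = 0.531625.

0.5316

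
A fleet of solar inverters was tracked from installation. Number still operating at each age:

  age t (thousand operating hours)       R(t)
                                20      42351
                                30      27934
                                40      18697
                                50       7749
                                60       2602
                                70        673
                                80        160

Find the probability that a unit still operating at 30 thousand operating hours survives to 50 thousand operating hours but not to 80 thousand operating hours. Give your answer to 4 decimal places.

0.2717

This is the probability of reaching 50 but not 80, conditional on being operational at 30: (R(50) − R(80)) / R(30).
= (7749 − 160) / 27934 = 7589 / 27934 = 0.271676.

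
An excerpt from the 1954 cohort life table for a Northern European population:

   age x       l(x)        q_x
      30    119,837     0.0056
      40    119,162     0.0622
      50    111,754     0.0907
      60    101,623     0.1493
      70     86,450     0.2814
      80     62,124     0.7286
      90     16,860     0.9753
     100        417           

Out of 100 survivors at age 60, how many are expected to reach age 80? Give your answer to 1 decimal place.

The relevant probability is 62,124/101,623 = 0.611318.
Expected number = 100 × 0.611318 = 61.1.

61.1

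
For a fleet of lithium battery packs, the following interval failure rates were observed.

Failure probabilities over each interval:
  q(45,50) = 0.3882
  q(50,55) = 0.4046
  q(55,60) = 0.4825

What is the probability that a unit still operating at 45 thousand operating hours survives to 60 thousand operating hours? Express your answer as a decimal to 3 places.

0.189

P(survive 45→60) = (1 − 0.3882) × (1 − 0.4046) × (1 − 0.4825).
= 0.6118 × 0.5954 × 0.5175 = 0.188508.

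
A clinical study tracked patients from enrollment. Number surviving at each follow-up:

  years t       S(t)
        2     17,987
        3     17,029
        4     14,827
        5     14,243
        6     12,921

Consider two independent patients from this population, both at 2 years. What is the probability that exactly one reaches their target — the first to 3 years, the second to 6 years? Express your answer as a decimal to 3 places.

p₁ = S(3)/S(2) = 17,029/17,987 = 0.946739; p₂ = S(6)/S(2) = 12,921/17,987 = 0.718352.
P(exactly one) = p₁(1−p₂) + (1−p₁)p₂ = 0.266647 + 0.038260 = 0.304907.

0.305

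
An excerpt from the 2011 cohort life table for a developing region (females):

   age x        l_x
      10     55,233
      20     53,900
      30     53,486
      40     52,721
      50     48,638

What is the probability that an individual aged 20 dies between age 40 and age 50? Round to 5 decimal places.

We want 20|10q20 = (l_40 − l_50)/l_20.
This is the probability of reaching 40 but not 50, conditional on being alive at 20: (l_40 − l_50) / l_20.
= (52,721 − 48,638) / 53,900 = 4,083 / 53,900 = 0.075751.

0.07575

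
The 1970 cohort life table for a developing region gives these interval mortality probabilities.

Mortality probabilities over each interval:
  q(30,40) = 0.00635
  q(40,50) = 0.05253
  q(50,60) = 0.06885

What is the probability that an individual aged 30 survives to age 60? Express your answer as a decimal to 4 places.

Chaining the interval survival probabilities: (1 − 0.00635) × (1 − 0.05253) × (1 − 0.06885).
= 0.99365 × 0.94747 × 0.93115 = 0.876634.

0.8766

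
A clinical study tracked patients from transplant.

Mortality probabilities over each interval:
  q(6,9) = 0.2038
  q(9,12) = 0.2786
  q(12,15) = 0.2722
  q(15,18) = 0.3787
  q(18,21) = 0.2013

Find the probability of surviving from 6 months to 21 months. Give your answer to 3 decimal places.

0.207

P(survive 6→21) = (1 − 0.2038) × (1 − 0.2786) × (1 − 0.2722) × (1 − 0.3787) × (1 − 0.2013).
= 0.7962 × 0.7214 × 0.7278 × 0.6213 × 0.7987 = 0.207441.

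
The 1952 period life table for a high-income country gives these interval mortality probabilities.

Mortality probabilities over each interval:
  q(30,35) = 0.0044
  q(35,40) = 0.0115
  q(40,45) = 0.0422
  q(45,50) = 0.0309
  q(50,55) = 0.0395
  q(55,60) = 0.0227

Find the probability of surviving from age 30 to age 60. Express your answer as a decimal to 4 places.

The overall survival probability is (1 − 0.0044) × (1 − 0.0115) × (1 − 0.0422) × (1 − 0.0309) × (1 − 0.0395) × (1 − 0.0227).
= 0.9956 × 0.9885 × 0.9578 × 0.9691 × 0.9605 × 0.9773 = 0.857492.

0.8575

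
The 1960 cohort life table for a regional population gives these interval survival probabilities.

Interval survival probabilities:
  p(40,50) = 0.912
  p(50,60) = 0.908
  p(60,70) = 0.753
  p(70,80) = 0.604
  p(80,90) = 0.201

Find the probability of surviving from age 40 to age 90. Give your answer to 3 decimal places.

The overall survival probability is 0.912 × 0.908 × 0.753 × 0.604 × 0.201.
= 0.075702.

0.076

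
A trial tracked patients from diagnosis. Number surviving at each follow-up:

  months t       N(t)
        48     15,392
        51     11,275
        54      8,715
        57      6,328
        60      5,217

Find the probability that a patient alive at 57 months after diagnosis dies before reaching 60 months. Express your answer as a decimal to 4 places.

0.1756

P(die before 60 | alive at 57) = 1 − N(60)/N(57) = 1 − 5,217/6,328 = (1,111)/6,328 = 0.175569.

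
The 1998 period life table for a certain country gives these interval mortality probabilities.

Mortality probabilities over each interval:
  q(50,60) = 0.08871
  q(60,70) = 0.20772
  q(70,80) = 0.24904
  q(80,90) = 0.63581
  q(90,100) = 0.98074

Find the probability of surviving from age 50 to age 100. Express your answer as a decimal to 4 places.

0.0038

Survival from 50 to 100 is the product of surviving each interval: (1 − 0.08871) × (1 − 0.20772) × (1 − 0.24904) × (1 − 0.63581) × (1 − 0.98074).
= 0.91129 × 0.79228 × 0.75096 × 0.36419 × 0.01926 = 0.003803.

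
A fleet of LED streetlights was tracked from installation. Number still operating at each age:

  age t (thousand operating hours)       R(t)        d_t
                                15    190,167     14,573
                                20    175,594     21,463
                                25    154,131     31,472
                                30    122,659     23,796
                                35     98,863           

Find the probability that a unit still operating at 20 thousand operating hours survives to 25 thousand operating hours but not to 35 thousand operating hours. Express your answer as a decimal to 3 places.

0.315

This is the probability of reaching 25 but not 35, conditional on being operational at 20: (R(25) − R(35)) / R(20).
= (154,131 − 98,863) / 175,594 = 55,268 / 175,594 = 0.314749.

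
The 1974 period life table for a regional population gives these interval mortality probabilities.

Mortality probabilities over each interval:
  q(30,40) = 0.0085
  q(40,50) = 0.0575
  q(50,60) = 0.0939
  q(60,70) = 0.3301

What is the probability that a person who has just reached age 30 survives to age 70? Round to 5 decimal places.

0.56723

P(survive 30→70) = (1 − 0.0085) × (1 − 0.0575) × (1 − 0.0939) × (1 − 0.3301).
= 0.9915 × 0.9425 × 0.9061 × 0.6699 = 0.567231.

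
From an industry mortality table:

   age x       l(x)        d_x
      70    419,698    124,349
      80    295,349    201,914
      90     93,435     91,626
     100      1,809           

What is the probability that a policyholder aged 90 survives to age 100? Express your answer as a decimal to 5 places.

The conditional survival probability is l(100)/l(90) = 1,809/93,435 = 0.019361.

0.01936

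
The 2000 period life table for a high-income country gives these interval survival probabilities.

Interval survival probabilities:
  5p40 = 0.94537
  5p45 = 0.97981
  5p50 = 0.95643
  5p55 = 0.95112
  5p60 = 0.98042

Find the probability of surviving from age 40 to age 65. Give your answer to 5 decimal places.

Chaining the interval survival probabilities: 0.94537 × 0.97981 × 0.95643 × 0.95112 × 0.98042.
= 0.826122.

0.82612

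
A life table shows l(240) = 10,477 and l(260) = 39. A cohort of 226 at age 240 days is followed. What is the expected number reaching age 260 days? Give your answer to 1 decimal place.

0.8

The relevant probability is 39/10,477 = 0.003722.
Expected number = 226 × 0.003722 = 0.8.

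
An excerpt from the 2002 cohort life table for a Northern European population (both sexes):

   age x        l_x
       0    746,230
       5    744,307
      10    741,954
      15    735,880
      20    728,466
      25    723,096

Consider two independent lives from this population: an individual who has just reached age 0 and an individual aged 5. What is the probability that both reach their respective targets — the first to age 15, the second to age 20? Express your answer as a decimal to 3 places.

p₁ = l_15/l_0 = 735,880/746,230 = 0.986130; p₂ = l_20/l_5 = 728,466/744,307 = 0.978717.
P(both) = p₁ × p₂ = 0.986130 × 0.978717 = 0.965142.

0.965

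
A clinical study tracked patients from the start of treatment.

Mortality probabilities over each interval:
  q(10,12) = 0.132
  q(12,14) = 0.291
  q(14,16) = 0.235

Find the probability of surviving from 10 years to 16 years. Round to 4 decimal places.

0.4708

The overall survival probability is (1 − 0.132) × (1 − 0.291) × (1 − 0.235).
= 0.868 × 0.709 × 0.765 = 0.470790.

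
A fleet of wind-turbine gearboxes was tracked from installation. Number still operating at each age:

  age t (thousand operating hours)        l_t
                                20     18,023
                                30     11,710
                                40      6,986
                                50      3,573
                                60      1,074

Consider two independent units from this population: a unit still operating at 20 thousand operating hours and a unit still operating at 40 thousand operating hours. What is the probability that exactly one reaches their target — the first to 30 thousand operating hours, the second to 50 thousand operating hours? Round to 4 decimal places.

0.4966

p₁ = l_30/l_20 = 11,710/18,023 = 0.649725; p₂ = l_50/l_40 = 3,573/6,986 = 0.511451.
P(exactly one) = p₁(1−p₂) + (1−p₁)p₂ = 0.317422 + 0.179148 = 0.496571.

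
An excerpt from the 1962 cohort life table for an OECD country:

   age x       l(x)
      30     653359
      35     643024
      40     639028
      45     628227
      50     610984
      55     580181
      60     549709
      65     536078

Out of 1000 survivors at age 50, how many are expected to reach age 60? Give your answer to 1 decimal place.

The relevant probability is 549709/610984 = 0.899711.
Expected number = 1000 × 0.899711 = 899.7.

899.7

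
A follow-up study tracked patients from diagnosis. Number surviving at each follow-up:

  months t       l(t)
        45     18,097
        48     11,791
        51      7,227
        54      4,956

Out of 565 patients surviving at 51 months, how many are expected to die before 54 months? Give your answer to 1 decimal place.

The relevant probability is 1 − 4,956/7,227 = 0.314238.
Expected number = 565 × 0.314238 = 177.5.

177.5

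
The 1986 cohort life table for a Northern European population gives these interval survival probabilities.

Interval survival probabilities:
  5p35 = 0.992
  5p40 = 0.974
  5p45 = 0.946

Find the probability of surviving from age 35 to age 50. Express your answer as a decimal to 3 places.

The overall survival probability is 0.992 × 0.974 × 0.946.
= 0.914033.

0.914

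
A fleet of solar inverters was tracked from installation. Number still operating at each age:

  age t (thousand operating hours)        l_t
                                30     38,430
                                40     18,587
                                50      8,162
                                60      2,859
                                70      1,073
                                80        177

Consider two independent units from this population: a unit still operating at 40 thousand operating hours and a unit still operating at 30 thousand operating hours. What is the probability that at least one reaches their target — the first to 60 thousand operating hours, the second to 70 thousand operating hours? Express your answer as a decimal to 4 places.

p₁ = l_60/l_40 = 2,859/18,587 = 0.153817; p₂ = l_70/l_30 = 1,073/38,430 = 0.027921.
P(at least one) = 1 − (1−p₁)(1−p₂) = 1 − 0.846183 × 0.972079 = 0.177443.

0.1774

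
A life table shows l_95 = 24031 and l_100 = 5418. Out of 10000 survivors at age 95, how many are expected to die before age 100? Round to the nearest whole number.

7745

The relevant probability is 1 − 5418/24031 = 0.774541.
Expected number = 10000 × 0.774541 = 7745.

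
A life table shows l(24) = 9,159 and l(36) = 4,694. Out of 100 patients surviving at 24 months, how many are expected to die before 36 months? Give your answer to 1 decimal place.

48.7

The relevant probability is 1 − 4,694/9,159 = 0.487499.
Expected number = 100 × 0.487499 = 48.7.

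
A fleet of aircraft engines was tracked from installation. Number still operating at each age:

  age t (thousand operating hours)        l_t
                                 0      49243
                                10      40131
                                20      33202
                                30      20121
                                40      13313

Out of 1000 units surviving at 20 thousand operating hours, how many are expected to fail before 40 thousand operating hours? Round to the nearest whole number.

The relevant probability is 1 − 13313/33202 = 0.599030.
Expected number = 1000 × 0.599030 = 599.

599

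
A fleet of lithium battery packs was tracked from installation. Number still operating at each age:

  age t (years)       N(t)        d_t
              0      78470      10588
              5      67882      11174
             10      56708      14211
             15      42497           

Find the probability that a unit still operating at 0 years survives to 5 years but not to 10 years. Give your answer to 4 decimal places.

0.1424

This is the probability of reaching 5 but not 10, conditional on being operational at 0: (N(5) − N(10)) / N(0).
= (67882 − 56708) / 78470 = 11174 / 78470 = 0.142398.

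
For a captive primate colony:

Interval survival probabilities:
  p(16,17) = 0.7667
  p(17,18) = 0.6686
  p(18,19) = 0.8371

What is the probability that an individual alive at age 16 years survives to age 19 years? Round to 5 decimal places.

0.42911

Survival from 16 to 19 is the product of surviving each interval: 0.7667 × 0.6686 × 0.8371.
= 0.429111.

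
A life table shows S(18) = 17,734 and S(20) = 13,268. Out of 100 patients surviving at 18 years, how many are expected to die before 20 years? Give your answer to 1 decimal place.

The relevant probability is 1 − 13,268/17,734 = 0.251833.
Expected number = 100 × 0.251833 = 25.2.

25.2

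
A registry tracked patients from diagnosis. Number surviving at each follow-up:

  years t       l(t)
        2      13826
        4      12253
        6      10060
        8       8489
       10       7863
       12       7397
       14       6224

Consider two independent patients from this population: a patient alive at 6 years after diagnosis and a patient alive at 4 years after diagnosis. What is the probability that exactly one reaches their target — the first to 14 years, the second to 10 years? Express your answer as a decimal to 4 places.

0.4664

p₁ = l(14)/l(6) = 6224/10060 = 0.618688; p₂ = l(10)/l(4) = 7863/12253 = 0.641720.
P(exactly one) = p₁(1−p₂) + (1−p₁)p₂ = 0.221664 + 0.244696 = 0.466359.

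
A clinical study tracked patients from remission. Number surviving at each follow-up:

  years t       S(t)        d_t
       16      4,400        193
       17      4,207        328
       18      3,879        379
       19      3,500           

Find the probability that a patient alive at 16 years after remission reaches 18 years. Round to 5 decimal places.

0.88159

The conditional survival probability is S(18)/S(16) = 3,879/4,400 = 0.881591.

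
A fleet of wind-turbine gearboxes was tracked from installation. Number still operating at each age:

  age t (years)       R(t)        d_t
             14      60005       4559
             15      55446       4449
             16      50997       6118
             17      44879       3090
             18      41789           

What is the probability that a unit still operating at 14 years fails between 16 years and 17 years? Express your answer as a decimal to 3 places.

This is the probability of reaching 16 but not 17, conditional on being operational at 14: (R(16) − R(17)) / R(14).
= (50997 − 44879) / 60005 = 6118 / 60005 = 0.101958.

0.102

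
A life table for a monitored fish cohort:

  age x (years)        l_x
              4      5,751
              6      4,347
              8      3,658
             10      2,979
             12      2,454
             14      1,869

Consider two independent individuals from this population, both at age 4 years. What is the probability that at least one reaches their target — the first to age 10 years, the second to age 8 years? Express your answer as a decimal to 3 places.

0.825

p₁ = l_10/l_4 = 2,979/5,751 = 0.517997; p₂ = l_8/l_4 = 3,658/5,751 = 0.636063.
P(at least one) = 1 − (1−p₁)(1−p₂) = 1 − 0.482003 × 0.363937 = 0.824581.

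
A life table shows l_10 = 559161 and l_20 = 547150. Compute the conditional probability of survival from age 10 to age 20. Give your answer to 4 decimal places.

We want 10p10 = l_20/l_10.
The conditional survival probability is l_20/l_10 = 547150/559161 = 0.978520.

0.9785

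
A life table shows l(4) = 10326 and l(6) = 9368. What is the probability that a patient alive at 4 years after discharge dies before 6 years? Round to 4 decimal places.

P(die before 6 | alive at 4) = 1 − l(6)/l(4) = 1 − 9368/10326 = (958)/10326 = 0.092776.

0.0928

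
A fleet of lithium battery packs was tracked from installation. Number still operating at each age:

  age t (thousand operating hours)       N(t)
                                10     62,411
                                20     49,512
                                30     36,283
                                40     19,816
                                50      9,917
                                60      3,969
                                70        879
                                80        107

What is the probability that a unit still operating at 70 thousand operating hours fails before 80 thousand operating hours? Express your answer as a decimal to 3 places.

0.878

P(fail before 80 | operational at 70) = 1 − N(80)/N(70) = 1 − 107/879 = (772)/879 = 0.878271.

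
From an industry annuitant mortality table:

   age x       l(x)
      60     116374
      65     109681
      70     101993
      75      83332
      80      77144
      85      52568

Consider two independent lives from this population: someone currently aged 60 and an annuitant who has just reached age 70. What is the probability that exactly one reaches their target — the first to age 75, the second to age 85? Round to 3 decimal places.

p₁ = l(75)/l(60) = 83332/116374 = 0.716071; p₂ = l(85)/l(70) = 52568/101993 = 0.515408.
P(exactly one) = p₁(1−p₂) + (1−p₁)p₂ = 0.347002 + 0.146339 = 0.493342.

0.493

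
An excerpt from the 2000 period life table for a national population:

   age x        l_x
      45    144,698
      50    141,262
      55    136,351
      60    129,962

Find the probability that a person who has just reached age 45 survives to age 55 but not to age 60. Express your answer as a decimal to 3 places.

We want 10|5q45 = (l_55 − l_60)/l_45.
This is the probability of reaching 55 but not 60, conditional on being alive at 45: (l_55 − l_60) / l_45.
= (136,351 − 129,962) / 144,698 = 6,389 / 144,698 = 0.044154.

0.044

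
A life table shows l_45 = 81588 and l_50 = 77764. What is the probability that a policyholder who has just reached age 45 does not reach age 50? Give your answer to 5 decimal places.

0.04687

P(die before 50 | alive at 45) = 1 − l_50/l_45 = 1 − 77764/81588 = (3824)/81588 = 0.046870.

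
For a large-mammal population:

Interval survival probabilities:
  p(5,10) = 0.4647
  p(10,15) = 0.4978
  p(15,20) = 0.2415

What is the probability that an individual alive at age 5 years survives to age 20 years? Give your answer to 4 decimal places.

Survival from 5 to 20 is the product of surviving each interval: 0.4647 × 0.4978 × 0.2415.
= 0.055866.

0.0559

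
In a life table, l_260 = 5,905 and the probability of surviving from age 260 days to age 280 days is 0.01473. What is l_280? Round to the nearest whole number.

87

l_280 = l_260 × p = 5,905 × 0.01473 = 87.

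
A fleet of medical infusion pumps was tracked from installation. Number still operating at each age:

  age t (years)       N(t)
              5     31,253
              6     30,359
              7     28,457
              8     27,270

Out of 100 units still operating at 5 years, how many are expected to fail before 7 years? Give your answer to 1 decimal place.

The relevant probability is 1 − 28,457/31,253 = 0.089463.
Expected number = 100 × 0.089463 = 8.9.

8.9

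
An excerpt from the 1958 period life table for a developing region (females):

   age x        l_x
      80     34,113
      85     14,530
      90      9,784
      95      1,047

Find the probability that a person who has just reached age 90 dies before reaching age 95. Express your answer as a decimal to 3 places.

0.893

P(die before 95 | alive at 90) = 1 − l_95/l_90 = 1 − 1,047/9,784 = (8,737)/9,784 = 0.892989.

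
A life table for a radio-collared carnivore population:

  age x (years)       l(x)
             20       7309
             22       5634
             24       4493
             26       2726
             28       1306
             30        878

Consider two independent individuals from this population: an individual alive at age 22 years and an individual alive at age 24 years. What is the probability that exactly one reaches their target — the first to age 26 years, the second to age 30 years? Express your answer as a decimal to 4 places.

0.4902

p₁ = l(26)/l(22) = 2726/5634 = 0.483848; p₂ = l(30)/l(24) = 878/4493 = 0.195415.
P(exactly one) = p₁(1−p₂) + (1−p₁)p₂ = 0.389297 + 0.100864 = 0.490161.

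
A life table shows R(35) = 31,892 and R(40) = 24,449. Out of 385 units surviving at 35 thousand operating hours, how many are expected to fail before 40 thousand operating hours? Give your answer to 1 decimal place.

89.9

The relevant probability is 1 − 24,449/31,892 = 0.233381.
Expected number = 385 × 0.233381 = 89.9.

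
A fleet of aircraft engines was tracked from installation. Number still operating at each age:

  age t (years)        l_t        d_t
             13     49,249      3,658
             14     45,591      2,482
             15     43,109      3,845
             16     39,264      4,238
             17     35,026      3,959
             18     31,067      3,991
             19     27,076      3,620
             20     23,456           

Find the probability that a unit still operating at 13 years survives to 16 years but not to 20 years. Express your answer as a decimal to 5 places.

0.32098

This is the probability of reaching 16 but not 20, conditional on being operational at 13: (l_16 − l_20) / l_13.
= (39,264 − 23,456) / 49,249 = 15,808 / 49,249 = 0.320981.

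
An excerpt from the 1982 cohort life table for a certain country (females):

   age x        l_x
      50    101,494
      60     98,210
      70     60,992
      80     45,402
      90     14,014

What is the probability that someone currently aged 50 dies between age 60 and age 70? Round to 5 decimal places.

0.36670

We want 10|10q50 = (l_60 − l_70)/l_50.
This is the probability of reaching 60 but not 70, conditional on being alive at 50: (l_60 − l_70) / l_50.
= (98,210 − 60,992) / 101,494 = 37,218 / 101,494 = 0.366701.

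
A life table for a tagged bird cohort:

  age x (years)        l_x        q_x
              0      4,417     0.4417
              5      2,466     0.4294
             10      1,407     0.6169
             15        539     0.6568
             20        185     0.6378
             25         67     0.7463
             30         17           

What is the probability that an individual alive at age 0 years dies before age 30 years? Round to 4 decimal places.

P(die before 30 | alive at 0) = 1 − l_30/l_0 = 1 − 17/4,417 = (4,400)/4,417 = 0.996151.

0.9962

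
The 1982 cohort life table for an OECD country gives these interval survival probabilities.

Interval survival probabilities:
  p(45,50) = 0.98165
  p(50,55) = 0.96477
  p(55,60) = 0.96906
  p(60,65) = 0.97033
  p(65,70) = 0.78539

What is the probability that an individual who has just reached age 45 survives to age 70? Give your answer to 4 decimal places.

Survival from 45 to 70 is the product of surviving each interval: 0.98165 × 0.96477 × 0.96906 × 0.97033 × 0.78539.
= 0.699417.

0.6994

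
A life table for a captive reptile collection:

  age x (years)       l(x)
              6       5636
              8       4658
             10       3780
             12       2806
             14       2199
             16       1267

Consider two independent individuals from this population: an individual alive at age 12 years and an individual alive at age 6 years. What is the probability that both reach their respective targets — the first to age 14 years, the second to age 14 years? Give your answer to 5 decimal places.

p₁ = l(14)/l(12) = 2199/2806 = 0.783678; p₂ = l(14)/l(6) = 2199/5636 = 0.390170.
P(both) = p₁ × p₂ = 0.783678 × 0.390170 = 0.305768.

0.30577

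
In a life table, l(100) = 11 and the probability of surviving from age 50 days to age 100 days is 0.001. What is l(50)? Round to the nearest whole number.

11000

l(50) = l(100) / p = 11 / 0.001 = 11000.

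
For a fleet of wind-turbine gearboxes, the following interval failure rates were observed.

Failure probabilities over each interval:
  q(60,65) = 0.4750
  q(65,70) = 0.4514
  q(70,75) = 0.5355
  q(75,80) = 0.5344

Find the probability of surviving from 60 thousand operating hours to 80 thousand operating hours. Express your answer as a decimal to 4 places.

0.0623

The overall survival probability is (1 − 0.4750) × (1 − 0.4514) × (1 − 0.5355) × (1 − 0.5344).
= 0.5250 × 0.5486 × 0.4645 × 0.4656 = 0.062289.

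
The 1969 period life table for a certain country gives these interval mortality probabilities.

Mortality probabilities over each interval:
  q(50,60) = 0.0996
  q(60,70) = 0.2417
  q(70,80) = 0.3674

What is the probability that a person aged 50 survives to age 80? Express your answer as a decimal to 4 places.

0.4319

Chaining the interval survival probabilities: (1 − 0.0996) × (1 − 0.2417) × (1 − 0.3674).
= 0.9004 × 0.7583 × 0.6326 = 0.431922.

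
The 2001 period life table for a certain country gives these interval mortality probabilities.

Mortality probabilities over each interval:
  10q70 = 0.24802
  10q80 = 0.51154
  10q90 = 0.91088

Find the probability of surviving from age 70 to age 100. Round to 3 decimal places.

0.033

Chaining the interval survival probabilities: (1 − 0.24802) × (1 − 0.51154) × (1 − 0.91088).
= 0.75198 × 0.48846 × 0.08912 = 0.032735.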